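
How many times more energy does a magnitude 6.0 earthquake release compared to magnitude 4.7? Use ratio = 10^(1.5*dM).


M2 - M1 = 6.0 - 4.7 = 1.3
1.5 * 1.3 = 1.95
ratio = 10^1.95 = 89.13

89.13


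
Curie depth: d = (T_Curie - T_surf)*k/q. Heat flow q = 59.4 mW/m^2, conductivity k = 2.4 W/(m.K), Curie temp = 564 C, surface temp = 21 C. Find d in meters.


T_Curie - T_surf = 564 - 21 = 543 C
Convert q to W/m^2: 59.4 mW/m^2 = 0.0594 W/m^2
d = 543 * 2.4 / 0.0594 = 21939.39 m

21939.39


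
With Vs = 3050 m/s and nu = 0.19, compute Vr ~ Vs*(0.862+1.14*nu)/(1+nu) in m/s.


Numerator factor = 0.862 + 1.14*0.19 = 1.0786
Denominator = 1 + 0.19 = 1.19
Vr = 3050 * 1.0786 / 1.19 = 2764.48 m/s

2764.48


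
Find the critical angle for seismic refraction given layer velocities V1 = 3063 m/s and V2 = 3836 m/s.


V1/V2 = 3063/3836 = 0.798488
theta_c = arcsin(0.798488) = 52.986 degrees

52.986


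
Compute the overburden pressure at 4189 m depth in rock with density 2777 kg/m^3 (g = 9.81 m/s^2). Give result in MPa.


P = rho * g * z / 1e6
= 2777 * 9.81 * 4189 / 1e6
= 114118287.93 / 1e6
= 114.1183 MPa

114.1183


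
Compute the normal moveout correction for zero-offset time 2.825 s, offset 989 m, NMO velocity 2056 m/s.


x/Vnmo = 989/2056 = 0.481031
(x/Vnmo)^2 = 0.231391
t0^2 = 7.980625
sqrt(7.980625 + 0.231391) = 2.865662
dt = 2.865662 - 2.825 = 0.040662

0.040662


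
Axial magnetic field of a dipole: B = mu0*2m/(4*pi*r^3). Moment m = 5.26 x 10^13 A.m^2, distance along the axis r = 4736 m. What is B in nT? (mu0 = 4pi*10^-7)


m = 5.26 x 10^13 = 52600000000000 A.m^2
2m = 105200000000000 A.m^2
r^3 = 4736^3 = 106227040256
B = (4pi*10^-7) * 105200000000000 / (4*pi * 106227040256) * 1e9
= 132198218.863058 / 1334888357123.35 * 1e9
= 99033.165 nT

99033.165


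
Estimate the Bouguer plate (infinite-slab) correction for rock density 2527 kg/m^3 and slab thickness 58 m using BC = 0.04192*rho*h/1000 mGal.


BC = 0.04192 * rho * h / 1000
= 0.04192 * 2527 * 58 / 1000
= 6.144 mGal

6.144


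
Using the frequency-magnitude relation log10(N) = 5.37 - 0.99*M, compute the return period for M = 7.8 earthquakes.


log10(N) = 5.37 - 0.99*7.8 = -2.352
N = 10^-2.352 = 0.004446
T = 1/N = 1/0.004446 = 224.9055 years

224.9055


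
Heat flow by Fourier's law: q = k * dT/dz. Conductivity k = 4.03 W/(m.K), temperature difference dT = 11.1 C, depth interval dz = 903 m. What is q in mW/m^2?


q = k * dT / dz * 1000
= 4.03 * 11.1 / 903 * 1000
= 0.049538 * 1000
= 49.5382 mW/m^2

49.5382


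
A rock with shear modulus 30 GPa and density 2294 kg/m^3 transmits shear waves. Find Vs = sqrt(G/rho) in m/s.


Convert G to Pa: G = 30e9 Pa
Compute G/rho = 30e9 / 2294 = 13077593.7228
Vs = sqrt(13077593.7228) = 3616.3 m/s

3616.3


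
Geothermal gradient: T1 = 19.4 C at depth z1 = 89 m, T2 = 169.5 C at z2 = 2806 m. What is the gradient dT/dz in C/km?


dT = 169.5 - 19.4 = 150.1 C
dz = 2806 - 89 = 2717 m
gradient = dT/dz * 1000 = 150.1/2717 * 1000 = 55.2448 C/km

55.2448


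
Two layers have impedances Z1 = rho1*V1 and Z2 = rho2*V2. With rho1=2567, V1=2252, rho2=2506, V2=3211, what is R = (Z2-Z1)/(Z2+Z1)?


Z1 = 2567 * 2252 = 5780884
Z2 = 2506 * 3211 = 8046766
R = (8046766 - 5780884) / (8046766 + 5780884) = 2265882 / 13827650 = 0.1639

0.1639


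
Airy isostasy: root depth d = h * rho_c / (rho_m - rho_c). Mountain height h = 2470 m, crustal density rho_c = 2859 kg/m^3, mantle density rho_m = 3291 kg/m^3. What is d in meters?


rho_m - rho_c = 3291 - 2859 = 432
d = 2470 * 2859 / 432
= 7061730 / 432
= 16346.6 m

16346.6


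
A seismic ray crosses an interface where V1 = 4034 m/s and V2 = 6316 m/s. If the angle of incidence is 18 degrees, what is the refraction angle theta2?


sin(theta1) = sin(18 deg) = 0.309017
sin(theta2) = V2/V1 * sin(theta1) = 6316/4034 * 0.309017 = 0.483825
theta2 = arcsin(0.483825) = 28.9355 degrees

28.9355


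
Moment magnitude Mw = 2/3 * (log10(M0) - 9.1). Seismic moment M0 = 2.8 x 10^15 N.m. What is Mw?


log10(M0) = log10(2.8 x 10^15) = 15.4472
Mw = 2/3 * (15.4472 - 9.1)
= 2/3 * 6.3472
= 4.23

4.23


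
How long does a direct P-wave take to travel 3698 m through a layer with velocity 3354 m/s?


t = x / V
= 3698 / 3354
= 1.1026 s

1.1026


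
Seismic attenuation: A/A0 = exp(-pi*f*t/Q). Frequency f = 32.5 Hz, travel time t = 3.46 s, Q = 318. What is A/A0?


pi*f*t/Q = pi*32.5*3.46/318 = 1.110919
A/A0 = exp(-1.110919) = 0.329256

0.329256


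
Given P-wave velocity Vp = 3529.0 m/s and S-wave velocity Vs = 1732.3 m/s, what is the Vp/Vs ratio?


Vp/Vs = 3529.0 / 1732.3
= 2.0372

2.0372


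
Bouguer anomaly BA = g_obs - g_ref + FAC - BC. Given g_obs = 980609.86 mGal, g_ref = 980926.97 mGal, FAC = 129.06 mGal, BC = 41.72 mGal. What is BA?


BA = g_obs - g_ref + FAC - BC
= 980609.86 - 980926.97 + 129.06 - 41.72
= -229.77 mGal

-229.77


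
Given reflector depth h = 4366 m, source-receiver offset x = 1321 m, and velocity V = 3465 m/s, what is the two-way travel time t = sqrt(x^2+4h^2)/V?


x^2 + 4h^2 = 1321^2 + 4*4366^2 = 1745041 + 76247824 = 77992865
sqrt(77992865) = 8831.3569
t = 8831.3569 / 3465 = 2.5487 s

2.5487


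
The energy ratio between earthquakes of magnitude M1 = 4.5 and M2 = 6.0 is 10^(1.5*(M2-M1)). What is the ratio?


M2 - M1 = 6.0 - 4.5 = 1.5
1.5 * 1.5 = 2.25
ratio = 10^2.25 = 177.83

177.83


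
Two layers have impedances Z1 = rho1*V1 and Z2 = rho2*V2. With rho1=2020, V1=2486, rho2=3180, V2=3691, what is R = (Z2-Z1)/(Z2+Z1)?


Z1 = 2020 * 2486 = 5021720
Z2 = 3180 * 3691 = 11737380
R = (11737380 - 5021720) / (11737380 + 5021720) = 6715660 / 16759100 = 0.4007

0.4007


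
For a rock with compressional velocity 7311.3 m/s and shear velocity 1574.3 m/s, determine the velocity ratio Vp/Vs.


Vp/Vs = 7311.3 / 1574.3
= 4.6442

4.6442


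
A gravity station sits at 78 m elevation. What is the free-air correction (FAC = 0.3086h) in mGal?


FAC = 0.3086 * h
= 0.3086 * 78
= 24.0708 mGal

24.0708


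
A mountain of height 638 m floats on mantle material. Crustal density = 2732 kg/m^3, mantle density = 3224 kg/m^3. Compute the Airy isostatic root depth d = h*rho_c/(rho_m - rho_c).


rho_m - rho_c = 3224 - 2732 = 492
d = 638 * 2732 / 492
= 1743016 / 492
= 3542.72 m

3542.72


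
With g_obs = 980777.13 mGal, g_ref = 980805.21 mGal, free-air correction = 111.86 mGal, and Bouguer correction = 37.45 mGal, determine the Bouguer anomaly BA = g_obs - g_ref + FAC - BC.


BA = g_obs - g_ref + FAC - BC
= 980777.13 - 980805.21 + 111.86 - 37.45
= 46.33 mGal

46.33


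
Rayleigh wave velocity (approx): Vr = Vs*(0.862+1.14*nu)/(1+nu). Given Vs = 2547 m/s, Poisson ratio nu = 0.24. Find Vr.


Numerator factor = 0.862 + 1.14*0.24 = 1.1356
Denominator = 1 + 0.24 = 1.24
Vr = 2547 * 1.1356 / 1.24 = 2332.56 m/s

2332.56


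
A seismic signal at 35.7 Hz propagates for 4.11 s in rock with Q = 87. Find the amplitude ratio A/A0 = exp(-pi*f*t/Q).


pi*f*t/Q = pi*35.7*4.11/87 = 5.29835
A/A0 = exp(-5.29835) = 0.005

0.005


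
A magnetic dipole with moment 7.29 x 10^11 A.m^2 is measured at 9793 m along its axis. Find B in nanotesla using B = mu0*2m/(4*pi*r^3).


m = 7.29 x 10^11 = 729000000000 A.m^2
2m = 1458000000000 A.m^2
r^3 = 9793^3 = 939176600257
B = (4pi*10^-7) * 1458000000000 / (4*pi * 939176600257) * 1e9
= 1832176.835574 / 11802041231163.32 * 1e9
= 155.2424 nT

155.2424


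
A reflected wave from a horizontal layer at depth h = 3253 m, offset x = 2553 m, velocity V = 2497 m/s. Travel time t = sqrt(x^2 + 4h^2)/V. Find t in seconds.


x^2 + 4h^2 = 2553^2 + 4*3253^2 = 6517809 + 42328036 = 48845845
sqrt(48845845) = 6988.9803
t = 6988.9803 / 2497 = 2.799 s

2.799


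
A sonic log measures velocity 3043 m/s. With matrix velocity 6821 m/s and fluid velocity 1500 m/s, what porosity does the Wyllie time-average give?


1/V - 1/Vm = 1/3043 - 1/6821 = 0.00018202
1/Vf - 1/Vm = 1/1500 - 1/6821 = 0.00052006
phi = 0.00018202 / 0.00052006 = 0.35

0.35


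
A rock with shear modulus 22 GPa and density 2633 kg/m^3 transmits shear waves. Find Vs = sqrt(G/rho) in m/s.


Convert G to Pa: G = 22e9 Pa
Compute G/rho = 22e9 / 2633 = 8355488.0365
Vs = sqrt(8355488.0365) = 2890.59 m/s

2890.59


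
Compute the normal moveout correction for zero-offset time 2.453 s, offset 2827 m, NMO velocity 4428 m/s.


x/Vnmo = 2827/4428 = 0.638437
(x/Vnmo)^2 = 0.407602
t0^2 = 6.017209
sqrt(6.017209 + 0.407602) = 2.534721
dt = 2.534721 - 2.453 = 0.081721

0.081721


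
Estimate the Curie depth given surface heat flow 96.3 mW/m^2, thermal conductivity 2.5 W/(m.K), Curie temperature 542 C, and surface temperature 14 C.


T_Curie - T_surf = 542 - 14 = 528 C
Convert q to W/m^2: 96.3 mW/m^2 = 0.0963 W/m^2
d = 528 * 2.5 / 0.0963 = 13707.17 m

13707.17


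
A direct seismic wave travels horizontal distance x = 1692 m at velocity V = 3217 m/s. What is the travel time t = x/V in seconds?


t = x / V
= 1692 / 3217
= 0.526 s

0.526


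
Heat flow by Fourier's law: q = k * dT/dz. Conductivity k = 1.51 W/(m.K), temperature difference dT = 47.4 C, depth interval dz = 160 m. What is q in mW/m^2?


q = k * dT / dz * 1000
= 1.51 * 47.4 / 160 * 1000
= 0.447337 * 1000
= 447.3375 mW/m^2

447.3375


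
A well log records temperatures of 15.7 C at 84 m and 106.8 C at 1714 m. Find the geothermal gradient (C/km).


dT = 106.8 - 15.7 = 91.1 C
dz = 1714 - 84 = 1630 m
gradient = dT/dz * 1000 = 91.1/1630 * 1000 = 55.8896 C/km

55.8896


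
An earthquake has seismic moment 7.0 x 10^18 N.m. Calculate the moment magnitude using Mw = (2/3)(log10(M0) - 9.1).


log10(M0) = log10(7.0 x 10^18) = 18.8451
Mw = 2/3 * (18.8451 - 9.1)
= 2/3 * 9.7451
= 6.5

6.5


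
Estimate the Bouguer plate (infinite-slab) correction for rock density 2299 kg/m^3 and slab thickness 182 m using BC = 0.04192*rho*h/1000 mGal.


BC = 0.04192 * rho * h / 1000
= 0.04192 * 2299 * 182 / 1000
= 17.5401 mGal

17.5401


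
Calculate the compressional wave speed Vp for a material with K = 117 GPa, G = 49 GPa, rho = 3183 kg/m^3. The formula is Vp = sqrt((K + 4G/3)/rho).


First compute the effective modulus:
K + 4G/3 = 117e9 + 4*49e9/3 = 182333333333.33 Pa
Then divide by density:
182333333333.33 / 3183 = 57283485.1817 Pa/(kg/m^3)
Take the square root:
Vp = sqrt(57283485.1817) = 7568.59 m/s

7568.59


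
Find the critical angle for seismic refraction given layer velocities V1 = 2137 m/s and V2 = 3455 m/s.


V1/V2 = 2137/3455 = 0.618524
theta_c = arcsin(0.618524) = 38.2084 degrees

38.2084


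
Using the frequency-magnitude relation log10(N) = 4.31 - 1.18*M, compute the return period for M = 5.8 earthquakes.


log10(N) = 4.31 - 1.18*5.8 = -2.534
N = 10^-2.534 = 0.002924
T = 1/N = 1/0.002924 = 341.9794 years

341.9794


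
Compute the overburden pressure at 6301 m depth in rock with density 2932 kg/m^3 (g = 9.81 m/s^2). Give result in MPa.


P = rho * g * z / 1e6
= 2932 * 9.81 * 6301 / 1e6
= 181235158.92 / 1e6
= 181.2352 MPa

181.2352


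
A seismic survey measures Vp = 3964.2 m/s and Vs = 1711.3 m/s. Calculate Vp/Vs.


Vp/Vs = 3964.2 / 1711.3
= 2.3165

2.3165


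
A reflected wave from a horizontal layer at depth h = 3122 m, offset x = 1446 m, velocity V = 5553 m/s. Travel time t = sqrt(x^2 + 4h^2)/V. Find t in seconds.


x^2 + 4h^2 = 1446^2 + 4*3122^2 = 2090916 + 38987536 = 41078452
sqrt(41078452) = 6409.2474
t = 6409.2474 / 5553 = 1.1542 s

1.1542


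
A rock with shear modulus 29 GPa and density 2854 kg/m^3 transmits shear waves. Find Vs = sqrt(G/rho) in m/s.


Convert G to Pa: G = 29e9 Pa
Compute G/rho = 29e9 / 2854 = 10161177.295
Vs = sqrt(10161177.295) = 3187.66 m/s

3187.66


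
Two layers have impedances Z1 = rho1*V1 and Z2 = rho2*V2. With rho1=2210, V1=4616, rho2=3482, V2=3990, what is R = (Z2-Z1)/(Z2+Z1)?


Z1 = 2210 * 4616 = 10201360
Z2 = 3482 * 3990 = 13893180
R = (13893180 - 10201360) / (13893180 + 10201360) = 3691820 / 24094540 = 0.1532

0.1532


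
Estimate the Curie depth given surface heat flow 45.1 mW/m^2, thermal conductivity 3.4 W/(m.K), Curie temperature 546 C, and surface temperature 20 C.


T_Curie - T_surf = 546 - 20 = 526 C
Convert q to W/m^2: 45.1 mW/m^2 = 0.0451 W/m^2
d = 526 * 3.4 / 0.0451 = 39654.1 m

39654.1


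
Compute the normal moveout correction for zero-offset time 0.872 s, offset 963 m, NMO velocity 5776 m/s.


x/Vnmo = 963/5776 = 0.166724
(x/Vnmo)^2 = 0.027797
t0^2 = 0.760384
sqrt(0.760384 + 0.027797) = 0.887796
dt = 0.887796 - 0.872 = 0.015796

0.015796


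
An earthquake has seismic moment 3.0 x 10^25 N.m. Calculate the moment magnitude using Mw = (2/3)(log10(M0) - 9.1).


log10(M0) = log10(3.0 x 10^25) = 25.4771
Mw = 2/3 * (25.4771 - 9.1)
= 2/3 * 16.3771
= 10.92

10.92


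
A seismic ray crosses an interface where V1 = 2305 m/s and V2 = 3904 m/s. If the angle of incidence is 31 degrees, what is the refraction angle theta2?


sin(theta1) = sin(31 deg) = 0.515038
sin(theta2) = V2/V1 * sin(theta1) = 3904/2305 * 0.515038 = 0.872325
theta2 = arcsin(0.872325) = 60.7299 degrees

60.7299


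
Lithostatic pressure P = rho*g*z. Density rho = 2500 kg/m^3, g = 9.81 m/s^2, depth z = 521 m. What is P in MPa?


P = rho * g * z / 1e6
= 2500 * 9.81 * 521 / 1e6
= 12777525.0 / 1e6
= 12.7775 MPa

12.7775


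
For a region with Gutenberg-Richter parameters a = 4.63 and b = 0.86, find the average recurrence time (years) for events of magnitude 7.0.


log10(N) = 4.63 - 0.86*7.0 = -1.39
N = 10^-1.39 = 0.040738
T = 1/N = 1/0.040738 = 24.5471 years

24.5471


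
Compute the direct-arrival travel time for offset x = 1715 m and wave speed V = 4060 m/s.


t = x / V
= 1715 / 4060
= 0.4224 s

0.4224


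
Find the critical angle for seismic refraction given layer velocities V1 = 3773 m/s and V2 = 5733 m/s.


V1/V2 = 3773/5733 = 0.65812
theta_c = arcsin(0.65812) = 41.1566 degrees

41.1566


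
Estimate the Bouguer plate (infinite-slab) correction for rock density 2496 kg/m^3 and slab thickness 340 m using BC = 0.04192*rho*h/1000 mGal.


BC = 0.04192 * rho * h / 1000
= 0.04192 * 2496 * 340 / 1000
= 35.575 mGal

35.575


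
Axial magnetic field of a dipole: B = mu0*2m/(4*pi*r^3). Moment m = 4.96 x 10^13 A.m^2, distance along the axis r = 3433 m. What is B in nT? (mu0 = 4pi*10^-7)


m = 4.96 x 10^13 = 49600000000000 A.m^2
2m = 99200000000000 A.m^2
r^3 = 3433^3 = 40459583737
B = (4pi*10^-7) * 99200000000000 / (4*pi * 40459583737) * 1e9
= 124658396.494443 / 508430124141.84 * 1e9
= 245182.9476 nT

245182.9476


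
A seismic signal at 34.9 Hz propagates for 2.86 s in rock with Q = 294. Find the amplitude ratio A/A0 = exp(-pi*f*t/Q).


pi*f*t/Q = pi*34.9*2.86/294 = 1.066581
A/A0 = exp(-1.066581) = 0.344183

0.344183


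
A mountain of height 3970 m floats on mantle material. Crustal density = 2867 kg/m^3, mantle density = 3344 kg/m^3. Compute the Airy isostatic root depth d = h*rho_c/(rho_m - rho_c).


rho_m - rho_c = 3344 - 2867 = 477
d = 3970 * 2867 / 477
= 11381990 / 477
= 23861.61 m

23861.61


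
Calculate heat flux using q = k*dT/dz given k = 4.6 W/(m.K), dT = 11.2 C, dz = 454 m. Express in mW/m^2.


q = k * dT / dz * 1000
= 4.6 * 11.2 / 454 * 1000
= 0.11348 * 1000
= 113.4802 mW/m^2

113.4802


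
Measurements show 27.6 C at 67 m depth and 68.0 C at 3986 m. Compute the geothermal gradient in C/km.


dT = 68.0 - 27.6 = 40.4 C
dz = 3986 - 67 = 3919 m
gradient = dT/dz * 1000 = 40.4/3919 * 1000 = 10.3088 C/km

10.3088


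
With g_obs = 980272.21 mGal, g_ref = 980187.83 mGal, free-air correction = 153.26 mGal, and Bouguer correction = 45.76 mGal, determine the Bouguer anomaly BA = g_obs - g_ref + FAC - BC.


BA = g_obs - g_ref + FAC - BC
= 980272.21 - 980187.83 + 153.26 - 45.76
= 191.88 mGal

191.88


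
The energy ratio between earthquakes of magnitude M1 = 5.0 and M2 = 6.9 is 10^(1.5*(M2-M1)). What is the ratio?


M2 - M1 = 6.9 - 5.0 = 1.9
1.5 * 1.9 = 2.85
ratio = 10^2.85 = 707.95

707.95


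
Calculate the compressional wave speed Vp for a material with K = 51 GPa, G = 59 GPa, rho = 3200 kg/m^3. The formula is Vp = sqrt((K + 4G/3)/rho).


First compute the effective modulus:
K + 4G/3 = 51e9 + 4*59e9/3 = 129666666666.67 Pa
Then divide by density:
129666666666.67 / 3200 = 40520833.3333 Pa/(kg/m^3)
Take the square root:
Vp = sqrt(40520833.3333) = 6365.6 m/s

6365.6


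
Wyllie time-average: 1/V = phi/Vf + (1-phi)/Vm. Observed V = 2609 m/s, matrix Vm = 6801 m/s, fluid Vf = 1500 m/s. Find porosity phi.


1/V - 1/Vm = 1/2609 - 1/6801 = 0.00023625
1/Vf - 1/Vm = 1/1500 - 1/6801 = 0.00051963
phi = 0.00023625 / 0.00051963 = 0.4547

0.4547


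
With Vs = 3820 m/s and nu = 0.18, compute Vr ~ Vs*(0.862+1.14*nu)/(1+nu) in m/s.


Numerator factor = 0.862 + 1.14*0.18 = 1.0672
Denominator = 1 + 0.18 = 1.18
Vr = 3820 * 1.0672 / 1.18 = 3454.83 m/s

3454.83


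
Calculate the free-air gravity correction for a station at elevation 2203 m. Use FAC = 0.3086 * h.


FAC = 0.3086 * h
= 0.3086 * 2203
= 679.8458 mGal

679.8458


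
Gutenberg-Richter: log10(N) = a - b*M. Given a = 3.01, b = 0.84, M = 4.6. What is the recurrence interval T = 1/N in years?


log10(N) = 3.01 - 0.84*4.6 = -0.854
N = 10^-0.854 = 0.139959
T = 1/N = 1/0.139959 = 7.145 years

7.145


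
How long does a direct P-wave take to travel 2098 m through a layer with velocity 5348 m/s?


t = x / V
= 2098 / 5348
= 0.3923 s

0.3923


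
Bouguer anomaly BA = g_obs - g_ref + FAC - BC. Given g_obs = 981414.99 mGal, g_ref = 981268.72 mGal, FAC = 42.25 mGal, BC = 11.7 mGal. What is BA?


BA = g_obs - g_ref + FAC - BC
= 981414.99 - 981268.72 + 42.25 - 11.7
= 176.82 mGal

176.82


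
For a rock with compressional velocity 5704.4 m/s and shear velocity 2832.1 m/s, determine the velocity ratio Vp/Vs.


Vp/Vs = 5704.4 / 2832.1
= 2.0142

2.0142


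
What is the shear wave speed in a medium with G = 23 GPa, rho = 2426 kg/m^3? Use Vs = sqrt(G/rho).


Convert G to Pa: G = 23e9 Pa
Compute G/rho = 23e9 / 2426 = 9480626.5458
Vs = sqrt(9480626.5458) = 3079.06 m/s

3079.06


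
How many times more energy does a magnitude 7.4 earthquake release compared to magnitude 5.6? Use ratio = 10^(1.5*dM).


M2 - M1 = 7.4 - 5.6 = 1.8
1.5 * 1.8 = 2.7
ratio = 10^2.7 = 501.19

501.19


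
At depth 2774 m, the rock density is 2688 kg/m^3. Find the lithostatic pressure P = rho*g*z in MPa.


P = rho * g * z / 1e6
= 2688 * 9.81 * 2774 / 1e6
= 73148382.72 / 1e6
= 73.1484 MPa

73.1484


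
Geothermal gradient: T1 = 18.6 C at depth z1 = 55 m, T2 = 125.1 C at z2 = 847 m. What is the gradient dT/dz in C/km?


dT = 125.1 - 18.6 = 106.5 C
dz = 847 - 55 = 792 m
gradient = dT/dz * 1000 = 106.5/792 * 1000 = 134.4697 C/km

134.4697


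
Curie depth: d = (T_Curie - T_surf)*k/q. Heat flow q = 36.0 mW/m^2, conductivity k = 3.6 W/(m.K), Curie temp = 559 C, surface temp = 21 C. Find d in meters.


T_Curie - T_surf = 559 - 21 = 538 C
Convert q to W/m^2: 36.0 mW/m^2 = 0.036 W/m^2
d = 538 * 3.6 / 0.036 = 53800.0 m

53800.0


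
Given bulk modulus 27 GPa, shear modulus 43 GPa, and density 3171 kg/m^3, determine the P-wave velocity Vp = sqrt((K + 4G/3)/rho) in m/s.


First compute the effective modulus:
K + 4G/3 = 27e9 + 4*43e9/3 = 84333333333.33 Pa
Then divide by density:
84333333333.33 / 3171 = 26595185.5356 Pa/(kg/m^3)
Take the square root:
Vp = sqrt(26595185.5356) = 5157.05 m/s

5157.05


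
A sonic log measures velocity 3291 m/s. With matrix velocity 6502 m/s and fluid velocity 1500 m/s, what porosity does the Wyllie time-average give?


1/V - 1/Vm = 1/3291 - 1/6502 = 0.00015006
1/Vf - 1/Vm = 1/1500 - 1/6502 = 0.00051287
phi = 0.00015006 / 0.00051287 = 0.2926

0.2926


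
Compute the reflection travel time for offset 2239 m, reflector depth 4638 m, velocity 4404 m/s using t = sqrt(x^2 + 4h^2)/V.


x^2 + 4h^2 = 2239^2 + 4*4638^2 = 5013121 + 86044176 = 91057297
sqrt(91057297) = 9542.3947
t = 9542.3947 / 4404 = 2.1668 s

2.1668


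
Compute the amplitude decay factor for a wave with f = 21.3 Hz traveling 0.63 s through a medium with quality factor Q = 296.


pi*f*t/Q = pi*21.3*0.63/296 = 0.142422
A/A0 = exp(-0.142422) = 0.867255

0.867255


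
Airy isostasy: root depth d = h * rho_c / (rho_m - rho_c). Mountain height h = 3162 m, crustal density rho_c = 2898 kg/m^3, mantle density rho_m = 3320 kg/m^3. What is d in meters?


rho_m - rho_c = 3320 - 2898 = 422
d = 3162 * 2898 / 422
= 9163476 / 422
= 21714.4 m

21714.4


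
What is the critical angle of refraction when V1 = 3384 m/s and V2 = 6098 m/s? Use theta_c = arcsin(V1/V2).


V1/V2 = 3384/6098 = 0.554936
theta_c = arcsin(0.554936) = 33.7063 degrees

33.7063


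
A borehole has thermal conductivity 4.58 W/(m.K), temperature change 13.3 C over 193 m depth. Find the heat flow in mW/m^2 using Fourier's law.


q = k * dT / dz * 1000
= 4.58 * 13.3 / 193 * 1000
= 0.315617 * 1000
= 315.6166 mW/m^2

315.6166


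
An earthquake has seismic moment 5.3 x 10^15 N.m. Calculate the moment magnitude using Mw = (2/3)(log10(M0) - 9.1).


log10(M0) = log10(5.3 x 10^15) = 15.7243
Mw = 2/3 * (15.7243 - 9.1)
= 2/3 * 6.6243
= 4.42

4.42


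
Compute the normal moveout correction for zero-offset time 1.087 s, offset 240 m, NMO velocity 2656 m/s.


x/Vnmo = 240/2656 = 0.090361
(x/Vnmo)^2 = 0.008165
t0^2 = 1.181569
sqrt(1.181569 + 0.008165) = 1.090749
dt = 1.090749 - 1.087 = 0.003749

0.003749


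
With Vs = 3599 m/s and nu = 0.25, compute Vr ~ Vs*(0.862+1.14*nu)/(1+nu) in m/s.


Numerator factor = 0.862 + 1.14*0.25 = 1.147
Denominator = 1 + 0.25 = 1.25
Vr = 3599 * 1.147 / 1.25 = 3302.44 m/s

3302.44


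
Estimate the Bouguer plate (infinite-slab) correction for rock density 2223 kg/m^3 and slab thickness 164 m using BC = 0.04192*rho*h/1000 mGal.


BC = 0.04192 * rho * h / 1000
= 0.04192 * 2223 * 164 / 1000
= 15.2829 mGal

15.2829


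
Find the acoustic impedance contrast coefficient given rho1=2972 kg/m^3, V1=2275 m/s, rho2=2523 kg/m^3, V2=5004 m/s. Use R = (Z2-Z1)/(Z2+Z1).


Z1 = 2972 * 2275 = 6761300
Z2 = 2523 * 5004 = 12625092
R = (12625092 - 6761300) / (12625092 + 6761300) = 5863792 / 19386392 = 0.3025

0.3025


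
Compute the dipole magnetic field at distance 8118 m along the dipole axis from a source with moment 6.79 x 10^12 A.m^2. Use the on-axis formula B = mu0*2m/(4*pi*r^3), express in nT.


m = 6.79 x 10^12 = 6790000000000 A.m^2
2m = 13580000000000 A.m^2
r^3 = 8118^3 = 534991819032
B = (4pi*10^-7) * 13580000000000 / (4*pi * 534991819032) * 1e9
= 17065131.2943 / 6722905473606.29 * 1e9
= 2538.3566 nT

2538.3566


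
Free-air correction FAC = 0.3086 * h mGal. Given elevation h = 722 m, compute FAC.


FAC = 0.3086 * h
= 0.3086 * 722
= 222.8092 mGal

222.8092


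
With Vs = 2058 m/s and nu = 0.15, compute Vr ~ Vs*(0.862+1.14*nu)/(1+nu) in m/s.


Numerator factor = 0.862 + 1.14*0.15 = 1.033
Denominator = 1 + 0.15 = 1.15
Vr = 2058 * 1.033 / 1.15 = 1848.62 m/s

1848.62


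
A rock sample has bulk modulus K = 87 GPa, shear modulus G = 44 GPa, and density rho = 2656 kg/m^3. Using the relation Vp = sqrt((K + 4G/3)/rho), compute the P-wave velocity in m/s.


First compute the effective modulus:
K + 4G/3 = 87e9 + 4*44e9/3 = 145666666666.67 Pa
Then divide by density:
145666666666.67 / 2656 = 54844377.51 Pa/(kg/m^3)
Take the square root:
Vp = sqrt(54844377.51) = 7405.7 m/s

7405.7


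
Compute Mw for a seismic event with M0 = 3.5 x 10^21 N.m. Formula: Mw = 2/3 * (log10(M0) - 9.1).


log10(M0) = log10(3.5 x 10^21) = 21.5441
Mw = 2/3 * (21.5441 - 9.1)
= 2/3 * 12.4441
= 8.3

8.3


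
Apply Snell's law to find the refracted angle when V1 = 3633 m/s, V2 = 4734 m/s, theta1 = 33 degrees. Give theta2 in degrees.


sin(theta1) = sin(33 deg) = 0.544639
sin(theta2) = V2/V1 * sin(theta1) = 4734/3633 * 0.544639 = 0.709695
theta2 = arcsin(0.709695) = 45.2101 degrees

45.2101


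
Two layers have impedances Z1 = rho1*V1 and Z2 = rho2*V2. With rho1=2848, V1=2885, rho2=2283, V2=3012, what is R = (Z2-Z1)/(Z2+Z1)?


Z1 = 2848 * 2885 = 8216480
Z2 = 2283 * 3012 = 6876396
R = (6876396 - 8216480) / (6876396 + 8216480) = -1340084 / 15092876 = -0.0888

-0.0888


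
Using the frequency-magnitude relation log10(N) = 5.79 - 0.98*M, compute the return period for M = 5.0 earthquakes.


log10(N) = 5.79 - 0.98*5.0 = 0.89
N = 10^0.89 = 7.762471
T = 1/N = 1/7.762471 = 0.1288 years

0.1288


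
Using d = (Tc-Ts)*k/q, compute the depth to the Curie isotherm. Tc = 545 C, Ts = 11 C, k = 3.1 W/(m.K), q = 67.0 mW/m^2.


T_Curie - T_surf = 545 - 11 = 534 C
Convert q to W/m^2: 67.0 mW/m^2 = 0.067 W/m^2
d = 534 * 3.1 / 0.067 = 24707.46 m

24707.46


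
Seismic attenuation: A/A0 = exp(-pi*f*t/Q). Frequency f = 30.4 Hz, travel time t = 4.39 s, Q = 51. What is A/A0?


pi*f*t/Q = pi*30.4*4.39/51 = 8.22087
A/A0 = exp(-8.22087) = 0.000269

2.690000e-04


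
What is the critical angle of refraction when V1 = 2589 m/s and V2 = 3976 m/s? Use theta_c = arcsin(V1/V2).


V1/V2 = 2589/3976 = 0.651157
theta_c = arcsin(0.651157) = 40.6289 degrees

40.6289


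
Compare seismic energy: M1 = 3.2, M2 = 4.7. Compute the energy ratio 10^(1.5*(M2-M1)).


M2 - M1 = 4.7 - 3.2 = 1.5
1.5 * 1.5 = 2.25
ratio = 10^2.25 = 177.83

177.83


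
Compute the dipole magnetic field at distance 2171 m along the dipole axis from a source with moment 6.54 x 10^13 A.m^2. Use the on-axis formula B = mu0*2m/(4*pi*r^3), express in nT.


m = 6.54 x 10^13 = 65400000000000 A.m^2
2m = 130800000000000 A.m^2
r^3 = 2171^3 = 10232446211
B = (4pi*10^-7) * 130800000000000 / (4*pi * 10232446211) * 1e9
= 164368127.635818 / 128584711378.92 * 1e9
= 1278286.7098 nT

1278286.7098


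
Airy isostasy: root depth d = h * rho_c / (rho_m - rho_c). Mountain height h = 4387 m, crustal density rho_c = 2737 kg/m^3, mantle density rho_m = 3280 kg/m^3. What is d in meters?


rho_m - rho_c = 3280 - 2737 = 543
d = 4387 * 2737 / 543
= 12007219 / 543
= 22112.74 m

22112.74


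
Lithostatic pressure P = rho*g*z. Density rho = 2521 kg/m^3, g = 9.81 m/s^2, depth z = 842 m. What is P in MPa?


P = rho * g * z / 1e6
= 2521 * 9.81 * 842 / 1e6
= 20823510.42 / 1e6
= 20.8235 MPa

20.8235


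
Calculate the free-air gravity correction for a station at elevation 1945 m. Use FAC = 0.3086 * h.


FAC = 0.3086 * h
= 0.3086 * 1945
= 600.227 mGal

600.227


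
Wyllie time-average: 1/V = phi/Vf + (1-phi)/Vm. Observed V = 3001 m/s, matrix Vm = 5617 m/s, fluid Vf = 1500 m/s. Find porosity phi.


1/V - 1/Vm = 1/3001 - 1/5617 = 0.00015519
1/Vf - 1/Vm = 1/1500 - 1/5617 = 0.00048864
phi = 0.00015519 / 0.00048864 = 0.3176

0.3176


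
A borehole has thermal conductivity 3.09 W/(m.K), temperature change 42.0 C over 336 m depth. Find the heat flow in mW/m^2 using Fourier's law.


q = k * dT / dz * 1000
= 3.09 * 42.0 / 336 * 1000
= 0.38625 * 1000
= 386.25 mW/m^2

386.25


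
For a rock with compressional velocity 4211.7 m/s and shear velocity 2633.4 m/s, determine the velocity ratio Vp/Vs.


Vp/Vs = 4211.7 / 2633.4
= 1.5993

1.5993


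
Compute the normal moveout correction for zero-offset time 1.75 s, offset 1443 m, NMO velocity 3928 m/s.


x/Vnmo = 1443/3928 = 0.367363
(x/Vnmo)^2 = 0.134955
t0^2 = 3.0625
sqrt(3.0625 + 0.134955) = 1.788143
dt = 1.788143 - 1.75 = 0.038143

0.038143


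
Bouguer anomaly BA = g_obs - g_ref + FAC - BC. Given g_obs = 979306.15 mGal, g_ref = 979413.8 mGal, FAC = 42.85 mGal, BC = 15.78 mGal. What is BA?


BA = g_obs - g_ref + FAC - BC
= 979306.15 - 979413.8 + 42.85 - 15.78
= -80.58 mGal

-80.58


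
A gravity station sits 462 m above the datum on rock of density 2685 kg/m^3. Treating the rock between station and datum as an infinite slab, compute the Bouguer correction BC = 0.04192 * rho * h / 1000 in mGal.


BC = 0.04192 * rho * h / 1000
= 0.04192 * 2685 * 462 / 1000
= 52.0005 mGal

52.0005


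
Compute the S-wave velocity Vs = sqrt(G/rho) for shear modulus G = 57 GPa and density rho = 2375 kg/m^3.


Convert G to Pa: G = 57e9 Pa
Compute G/rho = 57e9 / 2375 = 24000000.0
Vs = sqrt(24000000.0) = 4898.98 m/s

4898.98


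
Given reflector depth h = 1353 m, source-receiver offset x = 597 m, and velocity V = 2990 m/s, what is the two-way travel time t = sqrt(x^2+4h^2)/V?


x^2 + 4h^2 = 597^2 + 4*1353^2 = 356409 + 7322436 = 7678845
sqrt(7678845) = 2771.0729
t = 2771.0729 / 2990 = 0.9268 s

0.9268


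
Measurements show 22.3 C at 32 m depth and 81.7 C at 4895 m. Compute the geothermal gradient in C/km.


dT = 81.7 - 22.3 = 59.4 C
dz = 4895 - 32 = 4863 m
gradient = dT/dz * 1000 = 59.4/4863 * 1000 = 12.2147 C/km

12.2147


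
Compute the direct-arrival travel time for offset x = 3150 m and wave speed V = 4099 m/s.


t = x / V
= 3150 / 4099
= 0.7685 s

0.7685


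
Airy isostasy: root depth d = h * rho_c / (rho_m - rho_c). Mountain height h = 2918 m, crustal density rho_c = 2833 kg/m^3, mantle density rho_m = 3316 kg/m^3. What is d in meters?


rho_m - rho_c = 3316 - 2833 = 483
d = 2918 * 2833 / 483
= 8266694 / 483
= 17115.31 m

17115.31


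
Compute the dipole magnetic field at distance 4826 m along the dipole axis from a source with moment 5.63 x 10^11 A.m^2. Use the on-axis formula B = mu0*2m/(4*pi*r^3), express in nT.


m = 5.63 x 10^11 = 563000000000 A.m^2
2m = 1126000000000 A.m^2
r^3 = 4826^3 = 112398871976
B = (4pi*10^-7) * 1126000000000 / (4*pi * 112398871976) * 1e9
= 1414973.331177 / 1412445881886.33 * 1e9
= 1001.7894 nT

1001.7894


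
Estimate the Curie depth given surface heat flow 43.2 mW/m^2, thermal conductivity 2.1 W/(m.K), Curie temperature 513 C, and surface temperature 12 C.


T_Curie - T_surf = 513 - 12 = 501 C
Convert q to W/m^2: 43.2 mW/m^2 = 0.0432 W/m^2
d = 501 * 2.1 / 0.0432 = 24354.17 m

24354.17


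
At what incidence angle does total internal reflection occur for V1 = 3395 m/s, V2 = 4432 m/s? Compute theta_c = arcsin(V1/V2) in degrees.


V1/V2 = 3395/4432 = 0.76602
theta_c = arcsin(0.76602) = 49.9978 degrees

49.9978


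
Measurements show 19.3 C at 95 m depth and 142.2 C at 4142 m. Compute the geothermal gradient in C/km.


dT = 142.2 - 19.3 = 122.9 C
dz = 4142 - 95 = 4047 m
gradient = dT/dz * 1000 = 122.9/4047 * 1000 = 30.3682 C/km

30.3682


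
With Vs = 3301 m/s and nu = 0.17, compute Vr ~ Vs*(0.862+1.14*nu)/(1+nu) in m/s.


Numerator factor = 0.862 + 1.14*0.17 = 1.0558
Denominator = 1 + 0.17 = 1.17
Vr = 3301 * 1.0558 / 1.17 = 2978.8 m/s

2978.8


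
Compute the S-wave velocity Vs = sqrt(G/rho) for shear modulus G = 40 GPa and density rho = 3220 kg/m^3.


Convert G to Pa: G = 40e9 Pa
Compute G/rho = 40e9 / 3220 = 12422360.2484
Vs = sqrt(12422360.2484) = 3524.54 m/s

3524.54


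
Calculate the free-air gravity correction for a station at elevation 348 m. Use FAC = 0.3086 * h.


FAC = 0.3086 * h
= 0.3086 * 348
= 107.3928 mGal

107.3928


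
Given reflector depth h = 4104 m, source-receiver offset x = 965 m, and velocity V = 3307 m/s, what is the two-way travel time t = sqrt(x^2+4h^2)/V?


x^2 + 4h^2 = 965^2 + 4*4104^2 = 931225 + 67371264 = 68302489
sqrt(68302489) = 8264.532
t = 8264.532 / 3307 = 2.4991 s

2.4991


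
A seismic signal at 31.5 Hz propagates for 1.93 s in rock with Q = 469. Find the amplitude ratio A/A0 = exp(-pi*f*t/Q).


pi*f*t/Q = pi*31.5*1.93/469 = 0.407235
A/A0 = exp(-0.407235) = 0.665488

0.665488


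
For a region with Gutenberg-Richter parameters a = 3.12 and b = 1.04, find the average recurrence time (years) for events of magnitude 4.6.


log10(N) = 3.12 - 1.04*4.6 = -1.664
N = 10^-1.664 = 0.021677
T = 1/N = 1/0.021677 = 46.1318 years

46.1318


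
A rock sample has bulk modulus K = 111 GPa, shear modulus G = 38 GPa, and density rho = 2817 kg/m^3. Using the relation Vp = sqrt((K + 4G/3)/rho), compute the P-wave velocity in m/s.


First compute the effective modulus:
K + 4G/3 = 111e9 + 4*38e9/3 = 161666666666.67 Pa
Then divide by density:
161666666666.67 / 2817 = 57389658.0286 Pa/(kg/m^3)
Take the square root:
Vp = sqrt(57389658.0286) = 7575.6 m/s

7575.6


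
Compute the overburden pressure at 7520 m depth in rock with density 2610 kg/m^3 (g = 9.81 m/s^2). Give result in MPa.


P = rho * g * z / 1e6
= 2610 * 9.81 * 7520 / 1e6
= 192542832.0 / 1e6
= 192.5428 MPa

192.5428


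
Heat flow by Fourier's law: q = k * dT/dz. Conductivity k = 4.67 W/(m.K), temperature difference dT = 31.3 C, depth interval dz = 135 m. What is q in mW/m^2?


q = k * dT / dz * 1000
= 4.67 * 31.3 / 135 * 1000
= 1.082748 * 1000
= 1082.7481 mW/m^2

1082.7481


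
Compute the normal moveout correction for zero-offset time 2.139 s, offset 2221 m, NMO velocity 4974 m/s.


x/Vnmo = 2221/4974 = 0.446522
(x/Vnmo)^2 = 0.199382
t0^2 = 4.575321
sqrt(4.575321 + 0.199382) = 2.185109
dt = 2.185109 - 2.139 = 0.046109

0.046109


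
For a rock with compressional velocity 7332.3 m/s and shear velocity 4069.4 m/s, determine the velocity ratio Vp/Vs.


Vp/Vs = 7332.3 / 4069.4
= 1.8018

1.8018


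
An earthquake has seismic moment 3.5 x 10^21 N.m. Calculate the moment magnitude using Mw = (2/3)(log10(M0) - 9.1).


log10(M0) = log10(3.5 x 10^21) = 21.5441
Mw = 2/3 * (21.5441 - 9.1)
= 2/3 * 12.4441
= 8.3

8.3


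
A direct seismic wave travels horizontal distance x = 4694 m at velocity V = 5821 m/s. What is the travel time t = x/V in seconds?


t = x / V
= 4694 / 5821
= 0.8064 s

0.8064


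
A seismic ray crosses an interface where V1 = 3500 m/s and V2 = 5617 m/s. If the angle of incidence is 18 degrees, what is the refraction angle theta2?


sin(theta1) = sin(18 deg) = 0.309017
sin(theta2) = V2/V1 * sin(theta1) = 5617/3500 * 0.309017 = 0.495928
theta2 = arcsin(0.495928) = 29.731 degrees

29.731


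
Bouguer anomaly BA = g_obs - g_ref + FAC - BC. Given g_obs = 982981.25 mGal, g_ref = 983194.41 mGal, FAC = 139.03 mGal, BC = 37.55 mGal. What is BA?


BA = g_obs - g_ref + FAC - BC
= 982981.25 - 983194.41 + 139.03 - 37.55
= -111.68 mGal

-111.68


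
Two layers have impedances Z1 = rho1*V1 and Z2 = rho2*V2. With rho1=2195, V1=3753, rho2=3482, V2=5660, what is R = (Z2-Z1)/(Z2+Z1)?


Z1 = 2195 * 3753 = 8237835
Z2 = 3482 * 5660 = 19708120
R = (19708120 - 8237835) / (19708120 + 8237835) = 11470285 / 27945955 = 0.4104

0.4104


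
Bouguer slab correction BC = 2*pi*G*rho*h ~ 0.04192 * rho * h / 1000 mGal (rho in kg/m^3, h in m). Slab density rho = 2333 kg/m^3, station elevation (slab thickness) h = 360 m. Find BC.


BC = 0.04192 * rho * h / 1000
= 0.04192 * 2333 * 360 / 1000
= 35.2078 mGal

35.2078


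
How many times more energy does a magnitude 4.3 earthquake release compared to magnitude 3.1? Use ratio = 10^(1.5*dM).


M2 - M1 = 4.3 - 3.1 = 1.2
1.5 * 1.2 = 1.8
ratio = 10^1.8 = 63.1

63.1


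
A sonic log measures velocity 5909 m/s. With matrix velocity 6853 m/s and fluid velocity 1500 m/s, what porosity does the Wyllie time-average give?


1/V - 1/Vm = 1/5909 - 1/6853 = 2.331e-05
1/Vf - 1/Vm = 1/1500 - 1/6853 = 0.00052075
phi = 2.331e-05 / 0.00052075 = 0.0448

0.0448


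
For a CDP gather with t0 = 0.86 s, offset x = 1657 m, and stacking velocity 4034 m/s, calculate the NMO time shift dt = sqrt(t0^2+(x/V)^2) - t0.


x/Vnmo = 1657/4034 = 0.410759
(x/Vnmo)^2 = 0.168723
t0^2 = 0.7396
sqrt(0.7396 + 0.168723) = 0.95306
dt = 0.95306 - 0.86 = 0.09306

0.09306


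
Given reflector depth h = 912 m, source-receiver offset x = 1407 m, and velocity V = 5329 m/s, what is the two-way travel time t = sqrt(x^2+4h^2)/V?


x^2 + 4h^2 = 1407^2 + 4*912^2 = 1979649 + 3326976 = 5306625
sqrt(5306625) = 2303.6113
t = 2303.6113 / 5329 = 0.4323 s

0.4323


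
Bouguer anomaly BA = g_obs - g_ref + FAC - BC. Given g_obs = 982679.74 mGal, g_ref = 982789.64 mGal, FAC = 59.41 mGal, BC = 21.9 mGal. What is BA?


BA = g_obs - g_ref + FAC - BC
= 982679.74 - 982789.64 + 59.41 - 21.9
= -72.39 mGal

-72.39


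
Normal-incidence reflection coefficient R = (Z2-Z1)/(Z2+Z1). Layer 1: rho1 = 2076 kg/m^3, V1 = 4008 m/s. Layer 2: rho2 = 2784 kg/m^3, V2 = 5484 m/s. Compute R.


Z1 = 2076 * 4008 = 8320608
Z2 = 2784 * 5484 = 15267456
R = (15267456 - 8320608) / (15267456 + 8320608) = 6946848 / 23588064 = 0.2945

0.2945


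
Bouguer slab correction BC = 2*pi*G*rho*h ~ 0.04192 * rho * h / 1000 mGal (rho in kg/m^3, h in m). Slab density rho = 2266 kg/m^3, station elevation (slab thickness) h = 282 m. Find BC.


BC = 0.04192 * rho * h / 1000
= 0.04192 * 2266 * 282 / 1000
= 26.7874 mGal

26.7874


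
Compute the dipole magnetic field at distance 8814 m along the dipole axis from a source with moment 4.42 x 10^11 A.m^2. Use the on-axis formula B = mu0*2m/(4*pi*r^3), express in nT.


m = 4.42 x 10^11 = 442000000000 A.m^2
2m = 884000000000 A.m^2
r^3 = 8814^3 = 684729657144
B = (4pi*10^-7) * 884000000000 / (4*pi * 684729657144) * 1e9
= 1110867.162309 / 8604566642314.59 * 1e9
= 129.102 nT

129.102


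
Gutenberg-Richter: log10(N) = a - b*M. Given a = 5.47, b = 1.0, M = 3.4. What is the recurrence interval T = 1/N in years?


log10(N) = 5.47 - 1.0*3.4 = 2.07
N = 10^2.07 = 117.489755
T = 1/N = 1/117.489755 = 0.0085 years

0.0085


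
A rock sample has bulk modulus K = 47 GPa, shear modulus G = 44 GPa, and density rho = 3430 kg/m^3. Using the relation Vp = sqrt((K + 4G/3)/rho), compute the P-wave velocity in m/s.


First compute the effective modulus:
K + 4G/3 = 47e9 + 4*44e9/3 = 105666666666.67 Pa
Then divide by density:
105666666666.67 / 3430 = 30806608.3576 Pa/(kg/m^3)
Take the square root:
Vp = sqrt(30806608.3576) = 5550.37 m/s

5550.37


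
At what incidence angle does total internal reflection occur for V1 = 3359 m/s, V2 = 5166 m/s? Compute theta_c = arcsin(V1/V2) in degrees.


V1/V2 = 3359/5166 = 0.650213
theta_c = arcsin(0.650213) = 40.5577 degrees

40.5577


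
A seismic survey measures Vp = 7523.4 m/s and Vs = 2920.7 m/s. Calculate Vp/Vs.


Vp/Vs = 7523.4 / 2920.7
= 2.5759

2.5759


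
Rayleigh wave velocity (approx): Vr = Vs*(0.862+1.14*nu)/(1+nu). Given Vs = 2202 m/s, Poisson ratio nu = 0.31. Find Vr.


Numerator factor = 0.862 + 1.14*0.31 = 1.2154
Denominator = 1 + 0.31 = 1.31
Vr = 2202 * 1.2154 / 1.31 = 2042.99 m/s

2042.99


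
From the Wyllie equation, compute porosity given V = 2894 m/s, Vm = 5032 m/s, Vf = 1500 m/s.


1/V - 1/Vm = 1/2894 - 1/5032 = 0.00014681
1/Vf - 1/Vm = 1/1500 - 1/5032 = 0.00046794
phi = 0.00014681 / 0.00046794 = 0.3137

0.3137


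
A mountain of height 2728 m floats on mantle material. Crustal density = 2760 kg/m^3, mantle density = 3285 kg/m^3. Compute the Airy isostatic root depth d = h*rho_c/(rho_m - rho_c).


rho_m - rho_c = 3285 - 2760 = 525
d = 2728 * 2760 / 525
= 7529280 / 525
= 14341.49 m

14341.49


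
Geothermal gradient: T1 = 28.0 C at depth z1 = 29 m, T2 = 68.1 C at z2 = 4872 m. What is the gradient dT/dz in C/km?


dT = 68.1 - 28.0 = 40.1 C
dz = 4872 - 29 = 4843 m
gradient = dT/dz * 1000 = 40.1/4843 * 1000 = 8.28 C/km

8.28


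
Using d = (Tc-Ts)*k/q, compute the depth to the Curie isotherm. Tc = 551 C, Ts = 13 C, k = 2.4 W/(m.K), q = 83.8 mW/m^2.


T_Curie - T_surf = 551 - 13 = 538 C
Convert q to W/m^2: 83.8 mW/m^2 = 0.0838 W/m^2
d = 538 * 2.4 / 0.0838 = 15408.11 m

15408.11


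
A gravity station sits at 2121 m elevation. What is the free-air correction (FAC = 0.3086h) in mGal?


FAC = 0.3086 * h
= 0.3086 * 2121
= 654.5406 mGal

654.5406


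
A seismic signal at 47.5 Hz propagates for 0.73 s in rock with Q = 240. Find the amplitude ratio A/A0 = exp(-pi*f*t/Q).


pi*f*t/Q = pi*47.5*0.73/240 = 0.453895
A/A0 = exp(-0.453895) = 0.63515

0.63515


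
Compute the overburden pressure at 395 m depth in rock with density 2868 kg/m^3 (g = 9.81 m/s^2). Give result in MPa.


P = rho * g * z / 1e6
= 2868 * 9.81 * 395 / 1e6
= 11113356.6 / 1e6
= 11.1134 MPa

11.1134


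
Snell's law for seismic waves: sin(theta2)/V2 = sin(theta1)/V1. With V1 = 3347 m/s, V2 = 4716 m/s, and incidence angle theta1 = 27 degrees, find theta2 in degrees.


sin(theta1) = sin(27 deg) = 0.45399
sin(theta2) = V2/V1 * sin(theta1) = 4716/3347 * 0.45399 = 0.639683
theta2 = arcsin(0.639683) = 39.7682 degrees

39.7682
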